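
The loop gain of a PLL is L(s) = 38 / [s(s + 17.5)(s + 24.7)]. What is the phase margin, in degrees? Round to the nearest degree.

90°

Gain crossover: |L(jω)| = 1 at ω ≈ 0.0879 rad s⁻¹.
∠L(j0.0879) = −90° − arctan(0.0879/17.5) − arctan(0.0879/24.7) ≈ -90.49°
PM = 180° + (-90.49°) = 89.51°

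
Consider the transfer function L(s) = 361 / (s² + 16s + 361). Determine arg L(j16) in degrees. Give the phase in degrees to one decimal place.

-67.7°

∠[(j16)² + 16(j16) + 361] = ∠[105 + j256] = 67.70°
∠L(j16) = −67.70° = -67.70°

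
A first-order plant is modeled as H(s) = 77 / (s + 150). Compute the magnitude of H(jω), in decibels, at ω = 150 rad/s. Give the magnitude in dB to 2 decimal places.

|j150 + 150| = √(150² + 150²) = 212.1
|H(j150)| = 77 / 212.1 = 0.36298
20 log₁₀(0.36298) = -8.802 dB

-8.80 dB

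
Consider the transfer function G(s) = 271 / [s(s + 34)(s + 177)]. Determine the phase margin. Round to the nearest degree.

90 deg

Gain crossover: |G(jω)| = 1 at ω ≈ 0.045 rad/sec.
∠G(j0.045) = −90° − arctan(0.045/34) − arctan(0.045/177) ≈ -90.09°
PM = 180° + (-90.09°) = 89.91°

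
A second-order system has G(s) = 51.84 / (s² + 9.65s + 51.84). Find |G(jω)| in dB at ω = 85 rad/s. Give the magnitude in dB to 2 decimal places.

|(j85)² + 9.65(j85) + 51.84| = |-7173.2 + j820.25| = 7220
|G(j85)| = 51.84 / 7220 = 0.0071801
20 log₁₀(0.0071801) = -42.877 dB

-42.88 dB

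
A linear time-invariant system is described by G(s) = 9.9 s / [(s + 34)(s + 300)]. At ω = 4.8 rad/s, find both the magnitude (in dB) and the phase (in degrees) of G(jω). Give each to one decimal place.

|G| = -46.7 dB, ∠G = 81.0°

|j4.8| = 4.8
|j4.8 + 34| = √(4.8² + 34²) = 34.34
|j4.8 + 300| = √(4.8² + 300²) = 300
|G(j4.8)| = 9.9 × 4.8 / (34.34 × 300) = 0.0046125
20 log₁₀(0.0046125) = -46.72 dB
∠(j4.8) = 90.00°
∠(j4.8 + 34) = arctan(4.8/34) = 8.04°
∠(j4.8 + 300) = arctan(4.8/300) = 0.92°
∠G(j4.8) = 90.00° − (8.04° + 0.92°) = 81.05°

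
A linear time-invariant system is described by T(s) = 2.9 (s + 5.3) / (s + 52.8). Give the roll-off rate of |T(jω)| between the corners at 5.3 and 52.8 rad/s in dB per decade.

In this band the factors already past their corner are: zero at 5.3; net slope = 20 dB/decade.

20 dB/decade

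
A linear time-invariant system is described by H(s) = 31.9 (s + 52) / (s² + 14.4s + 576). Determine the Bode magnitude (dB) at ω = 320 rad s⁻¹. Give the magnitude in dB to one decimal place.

-19.9 dB

|j320 + 52| = √(320² + 52²) = 324.2
|(j320)² + 14.4(j320) + 576| = |-1.0182e+05 + j4608| = 1.019e+05
|H(j320)| = 31.9 × 324.2 / 1.019e+05 = 0.10146
20 log₁₀(0.10146) = -19.87 dB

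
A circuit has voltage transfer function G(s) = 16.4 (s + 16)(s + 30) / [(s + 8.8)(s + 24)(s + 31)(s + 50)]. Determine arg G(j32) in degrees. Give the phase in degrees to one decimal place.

∠(j32 + 16) = arctan(32/16) = 63.43°
∠(j32 + 30) = arctan(32/30) = 46.85°
∠(j32 + 8.8) = arctan(32/8.8) = 74.62°
∠(j32 + 24) = arctan(32/24) = 53.13°
∠(j32 + 31) = arctan(32/31) = 45.91°
∠(j32 + 50) = arctan(32/50) = 32.62°
∠G(j32) = 63.43° + 46.85° − (74.62° + 53.13° + 45.91° + 32.62°) = -96.00°

-96.0°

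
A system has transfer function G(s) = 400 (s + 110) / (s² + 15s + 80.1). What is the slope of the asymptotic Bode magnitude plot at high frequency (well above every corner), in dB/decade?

With 1 zero and 2 poles, the high-frequency asymptotic slope is 20 × (1 − 2) = -20 dB/decade.

-20 dB/decade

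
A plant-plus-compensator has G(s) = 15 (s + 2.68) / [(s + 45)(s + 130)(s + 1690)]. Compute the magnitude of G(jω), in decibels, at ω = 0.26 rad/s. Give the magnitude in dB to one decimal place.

-107.8 dB

|j0.26 + 2.68| = √(0.26² + 2.68²) = 2.693
|j0.26 + 45| = √(0.26² + 45²) = 45
|j0.26 + 130| = √(0.26² + 130²) = 130
|j0.26 + 1690| = √(0.26² + 1690²) = 1690
|G(j0.26)| = 15 × 2.693 / (45 × 130 × 1690) = 4.0852e-06
20 log₁₀(4.0852e-06) = -107.78 dB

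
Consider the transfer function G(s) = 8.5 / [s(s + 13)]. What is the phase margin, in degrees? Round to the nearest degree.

Gain crossover: |G(jω)| = 1 at ω ≈ 0.653 rad/s.
∠G(j0.653) = −90° − arctan(0.653/13) ≈ -92.88°
PM = 180° + (-92.88°) = 87.12°

87°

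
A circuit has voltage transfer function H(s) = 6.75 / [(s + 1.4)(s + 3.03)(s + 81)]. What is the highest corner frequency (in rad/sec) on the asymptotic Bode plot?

81 rad/sec

Break frequencies occur at each pole and zero magnitude: 1.4 rad/sec, 3.03 rad/sec, 81 rad/sec.
The highest is 81 rad/sec.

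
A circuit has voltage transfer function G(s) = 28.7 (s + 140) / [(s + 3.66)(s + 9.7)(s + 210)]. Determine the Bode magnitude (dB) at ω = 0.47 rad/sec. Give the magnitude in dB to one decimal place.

|j0.47 + 140| = √(0.47² + 140²) = 140
|j0.47 + 3.66| = √(0.47² + 3.66²) = 3.69
|j0.47 + 9.7| = √(0.47² + 9.7²) = 9.711
|j0.47 + 210| = √(0.47² + 210²) = 210
|G(j0.47)| = 28.7 × 140 / (3.69 × 9.711 × 210) = 0.53392
20 log₁₀(0.53392) = -5.45 dB

-5.5 dB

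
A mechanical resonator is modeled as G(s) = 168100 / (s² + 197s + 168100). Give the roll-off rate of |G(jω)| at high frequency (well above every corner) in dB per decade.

-40 dB/decade

With 0 zeros and 2 poles, the high-frequency asymptotic slope is 20 × (0 − 2) = -40 dB/decade.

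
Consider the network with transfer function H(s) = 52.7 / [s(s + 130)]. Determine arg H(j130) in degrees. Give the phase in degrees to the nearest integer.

∠(j130 + 130) = arctan(130/130) = 45.00°
∠(j130) = 90.00°
∠H(j130) = − (45.00° + 90.00°) = -135.00°

-135°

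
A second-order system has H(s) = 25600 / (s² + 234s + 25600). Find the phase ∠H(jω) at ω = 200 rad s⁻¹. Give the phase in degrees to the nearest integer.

∠[(j200)² + 234(j200) + 25600] = ∠[-14400 + j46800] = 107.10°
∠H(j200) = −107.10° = -107.10°

-107°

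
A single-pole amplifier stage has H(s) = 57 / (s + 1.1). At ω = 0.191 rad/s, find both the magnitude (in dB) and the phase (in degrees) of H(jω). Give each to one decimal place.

|H| = 34.2 dB, ∠H = -9.9°

|j0.191 + 1.1| = √(0.191² + 1.1²) = 1.116
|H(j0.191)| = 57 / 1.116 = 51.054
20 log₁₀(51.054) = 34.16 dB
∠(j0.191 + 1.1) = arctan(0.191/1.1) = 9.85°
∠H(j0.191) = −9.85° = -9.85°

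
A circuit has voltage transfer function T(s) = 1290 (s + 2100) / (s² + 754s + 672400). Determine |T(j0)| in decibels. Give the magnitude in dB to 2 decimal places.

12.10 dB

T(0) = 1290 × 2100 / 672400 = 4.0289
20 log₁₀(4.0289) = 12.104 dB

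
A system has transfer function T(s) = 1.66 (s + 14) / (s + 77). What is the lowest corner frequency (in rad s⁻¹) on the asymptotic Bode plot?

14 rad s⁻¹

Break frequencies occur at each pole and zero magnitude: 14 rad s⁻¹, 77 rad s⁻¹.
The lowest is 14 rad s⁻¹.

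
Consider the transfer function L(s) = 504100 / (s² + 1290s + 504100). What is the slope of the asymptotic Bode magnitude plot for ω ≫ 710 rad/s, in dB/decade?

-40 dB/decade

With 0 zeros and 2 poles, the high-frequency asymptotic slope is 20 × (0 − 2) = -40 dB/decade.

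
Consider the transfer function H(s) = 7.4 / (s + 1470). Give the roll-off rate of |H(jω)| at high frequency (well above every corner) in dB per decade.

-20 dB/decade

With 0 zeros and 1 pole, the high-frequency asymptotic slope is 20 × (0 − 1) = -20 dB/decade.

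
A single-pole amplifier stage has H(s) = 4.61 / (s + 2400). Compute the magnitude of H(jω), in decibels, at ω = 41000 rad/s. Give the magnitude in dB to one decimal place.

|j41000 + 2400| = √(41000² + 2400²) = 4.107e+04
|H(j41000)| = 4.61 / 4.107e+04 = 0.00011225
20 log₁₀(0.00011225) = -79.00 dB

-79.0 dB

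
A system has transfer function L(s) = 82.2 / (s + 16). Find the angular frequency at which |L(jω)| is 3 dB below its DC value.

16 rad/sec

For a single-pole low-pass, the −3 dB point is at the pole: ω = 16 rad/sec.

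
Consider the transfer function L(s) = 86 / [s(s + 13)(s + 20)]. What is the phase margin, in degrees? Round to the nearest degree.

88°

Gain crossover: |L(jω)| = 1 at ω ≈ 0.331 rad/sec.
∠L(j0.331) = −90° − arctan(0.331/13) − arctan(0.331/20) ≈ -92.40°
PM = 180° + (-92.40°) = 87.60°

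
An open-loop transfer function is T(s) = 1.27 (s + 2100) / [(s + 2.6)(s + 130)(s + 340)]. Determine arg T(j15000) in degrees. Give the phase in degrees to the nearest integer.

∠(j15000 + 2100) = arctan(15000/2100) = 82.03°
∠(j15000 + 2.6) = arctan(15000/2.6) = 89.99°
∠(j15000 + 130) = arctan(15000/130) = 89.50°
∠(j15000 + 340) = arctan(15000/340) = 88.70°
∠T(j15000) = 82.03° − (89.99° + 89.50° + 88.70°) = -186.16°

-186 deg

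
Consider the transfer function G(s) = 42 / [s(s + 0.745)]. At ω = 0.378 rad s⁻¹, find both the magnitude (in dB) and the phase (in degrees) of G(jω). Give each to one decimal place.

|j0.378 + 0.745| = √(0.378² + 0.745²) = 0.8354
|j0.378| = 0.378
|G(j0.378)| = 42 / (0.8354 × 0.378) = 133
20 log₁₀(133) = 42.48 dB
∠(j0.378 + 0.745) = arctan(0.378/0.745) = 26.90°
∠(j0.378) = 90.00°
∠G(j0.378) = − (26.90° + 90.00°) = -116.90°

|G| = 42.5 dB, ∠G = -116.9 deg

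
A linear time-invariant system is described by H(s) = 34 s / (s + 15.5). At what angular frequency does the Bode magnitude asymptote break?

15.5 rad s⁻¹

The single real pole at s = −15.5 gives a corner at ω = 15.5 rad s⁻¹.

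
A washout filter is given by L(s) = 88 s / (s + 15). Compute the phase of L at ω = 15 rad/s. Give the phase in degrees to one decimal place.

45.0°

∠(j15) = 90.00°
∠(j15 + 15) = arctan(15/15) = 45.00°
∠L(j15) = 90.00° − 45.00° = 45.00°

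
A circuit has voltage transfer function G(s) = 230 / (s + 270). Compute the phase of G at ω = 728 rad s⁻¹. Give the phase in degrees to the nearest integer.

-70°

∠(j728 + 270) = arctan(728/270) = 69.65°
∠G(j728) = −69.65° = -69.65°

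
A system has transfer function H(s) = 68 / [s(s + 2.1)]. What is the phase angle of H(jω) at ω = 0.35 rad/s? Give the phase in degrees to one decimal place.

∠(j0.35 + 2.1) = arctan(0.35/2.1) = 9.46°
∠(j0.35) = 90.00°
∠H(j0.35) = − (9.46° + 90.00°) = -99.46°

-99.5°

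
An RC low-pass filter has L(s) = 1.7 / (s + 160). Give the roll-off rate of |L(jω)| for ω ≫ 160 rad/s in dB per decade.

With 0 zeros and 1 pole, the high-frequency asymptotic slope is 20 × (0 − 1) = -20 dB/decade.

-20 dB/decade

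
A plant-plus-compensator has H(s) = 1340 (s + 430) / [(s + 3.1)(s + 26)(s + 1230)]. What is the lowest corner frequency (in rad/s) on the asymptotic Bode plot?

Break frequencies occur at each pole and zero magnitude: 3.1 rad/s, 26 rad/s, 430 rad/s, 1230 rad/s.
The lowest is 3.1 rad/s.

3.1 rad/s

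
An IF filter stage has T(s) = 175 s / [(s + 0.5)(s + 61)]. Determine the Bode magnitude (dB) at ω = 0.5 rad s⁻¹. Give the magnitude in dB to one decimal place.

6.1 dB

|j0.5| = 0.5
|j0.5 + 0.5| = √(0.5² + 0.5²) = 0.7071
|j0.5 + 61| = √(0.5² + 61²) = 61
|T(j0.5)| = 175 × 0.5 / (0.7071 × 61) = 2.0285
20 log₁₀(2.0285) = 6.14 dB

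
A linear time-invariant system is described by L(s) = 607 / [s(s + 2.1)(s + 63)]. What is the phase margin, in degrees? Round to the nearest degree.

Gain crossover: |L(jω)| = 1 at ω ≈ 2.77 rad/sec.
∠L(j2.77) = −90° − arctan(2.77/2.1) − arctan(2.77/63) ≈ -145.35°
PM = 180° + (-145.35°) = 34.65°

35°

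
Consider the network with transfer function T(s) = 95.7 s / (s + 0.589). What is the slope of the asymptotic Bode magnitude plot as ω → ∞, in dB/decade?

0 dB/decade

With 1 zero and 1 pole, the high-frequency asymptotic slope is 20 × (1 − 1) = 0 dB/decade.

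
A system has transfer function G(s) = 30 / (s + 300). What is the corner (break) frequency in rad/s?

The single real pole at s = −300 gives a corner at ω = 300 rad/s.

300 rad/s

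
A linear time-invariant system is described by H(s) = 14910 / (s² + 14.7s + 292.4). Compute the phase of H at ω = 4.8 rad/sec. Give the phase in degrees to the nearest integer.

∠[(j4.8)² + 14.7(j4.8) + 292.4] = ∠[269.36 + j70.56] = 14.68°
∠H(j4.8) = −14.68° = -14.68°

-15°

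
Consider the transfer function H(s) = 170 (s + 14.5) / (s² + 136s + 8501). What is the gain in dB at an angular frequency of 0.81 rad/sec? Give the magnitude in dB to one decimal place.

-10.7 dB

|j0.81 + 14.5| = √(0.81² + 14.5²) = 14.52
|(j0.81)² + 136(j0.81) + 8501| = |8500.3 + j110.16| = 8501
|H(j0.81)| = 170 × 14.52 / 8501 = 0.29042
20 log₁₀(0.29042) = -10.74 dB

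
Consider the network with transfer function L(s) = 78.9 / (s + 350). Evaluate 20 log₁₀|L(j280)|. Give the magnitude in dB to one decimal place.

-15.1 dB

|j280 + 350| = √(280² + 350²) = 448.2
|L(j280)| = 78.9 / 448.2 = 0.17603
20 log₁₀(0.17603) = -15.09 dB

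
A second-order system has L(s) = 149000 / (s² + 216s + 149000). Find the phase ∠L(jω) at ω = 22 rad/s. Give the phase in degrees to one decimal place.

∠[(j22)² + 216(j22) + 149000] = ∠[1.4852e+05 + j4752] = 1.83°
∠L(j22) = −1.83° = -1.83°

-1.8°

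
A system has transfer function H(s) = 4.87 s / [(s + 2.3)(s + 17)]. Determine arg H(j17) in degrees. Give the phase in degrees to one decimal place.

-37.3 deg

∠(j17) = 90.00°
∠(j17 + 2.3) = arctan(17/2.3) = 82.30°
∠(j17 + 17) = arctan(17/17) = 45.00°
∠H(j17) = 90.00° − (82.30° + 45.00°) = -37.30°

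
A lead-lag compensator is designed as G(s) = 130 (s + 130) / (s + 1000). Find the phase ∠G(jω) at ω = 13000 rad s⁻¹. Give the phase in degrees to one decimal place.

3.8 deg

∠(j13000 + 130) = arctan(13000/130) = 89.43°
∠(j13000 + 1000) = arctan(13000/1000) = 85.60°
∠G(j13000) = 89.43° − 85.60° = 3.83°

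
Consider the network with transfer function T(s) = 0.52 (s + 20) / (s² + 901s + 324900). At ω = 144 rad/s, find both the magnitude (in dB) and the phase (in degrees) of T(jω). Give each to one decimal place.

|T| = -72.8 dB, ∠T = 59.0°

|j144 + 20| = √(144² + 20²) = 145.4
|(j144)² + 901(j144) + 324900| = |3.0416e+05 + j1.2974e+05| = 3.307e+05
|T(j144)| = 0.52 × 145.4 / 3.307e+05 = 0.00022862
20 log₁₀(0.00022862) = -72.82 dB
∠(j144 + 20) = arctan(144/20) = 82.09°
∠[(j144)² + 901(j144) + 324900] = ∠[3.0416e+05 + j1.2974e+05] = 23.10°
∠T(j144) = 82.09° − 23.10° = 58.99°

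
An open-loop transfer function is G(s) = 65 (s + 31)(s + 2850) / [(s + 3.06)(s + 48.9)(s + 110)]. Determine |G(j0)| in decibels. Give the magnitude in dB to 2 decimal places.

50.85 dB

G(0) = 65 × 31 × 2850 / (3.06 × 48.9 × 110) = 348.9
20 log₁₀(348.9) = 50.854 dB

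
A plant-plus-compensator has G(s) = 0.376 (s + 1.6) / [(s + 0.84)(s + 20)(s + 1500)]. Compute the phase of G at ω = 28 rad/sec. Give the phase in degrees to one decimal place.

-57.1°

∠(j28 + 1.6) = arctan(28/1.6) = 86.73°
∠(j28 + 0.84) = arctan(28/0.84) = 88.28°
∠(j28 + 20) = arctan(28/20) = 54.46°
∠(j28 + 1500) = arctan(28/1500) = 1.07°
∠G(j28) = 86.73° − (88.28° + 54.46° + 1.07°) = -57.08°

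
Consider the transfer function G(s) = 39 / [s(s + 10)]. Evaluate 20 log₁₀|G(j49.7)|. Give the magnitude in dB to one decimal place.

|j49.7 + 10| = √(49.7² + 10²) = 50.7
|j49.7| = 49.7
|G(j49.7)| = 39 / (50.7 × 49.7) = 0.015479
20 log₁₀(0.015479) = -36.21 dB

-36.2 dB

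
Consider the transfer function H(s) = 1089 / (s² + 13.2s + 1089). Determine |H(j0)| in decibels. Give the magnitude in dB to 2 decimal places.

H(0) = 1089 / 1089 = 1
20 log₁₀(1) = 0.000 dB

0.00 dB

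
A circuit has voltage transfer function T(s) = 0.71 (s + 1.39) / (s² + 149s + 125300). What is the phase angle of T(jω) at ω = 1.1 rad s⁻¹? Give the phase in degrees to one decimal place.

38.3°

∠(j1.1 + 1.39) = arctan(1.1/1.39) = 38.36°
∠[(j1.1)² + 149(j1.1) + 125300] = ∠[1.253e+05 + j163.9] = 0.07°
∠T(j1.1) = 38.36° − 0.07° = 38.28°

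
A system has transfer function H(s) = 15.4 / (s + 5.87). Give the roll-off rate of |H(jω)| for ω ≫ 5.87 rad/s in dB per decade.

-20 dB/decade

With 0 zeros and 1 pole, the high-frequency asymptotic slope is 20 × (0 − 1) = -20 dB/decade.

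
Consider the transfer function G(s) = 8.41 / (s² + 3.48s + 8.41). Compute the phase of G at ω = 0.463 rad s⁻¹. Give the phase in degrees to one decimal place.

-11.1°

∠[(j0.463)² + 3.48(j0.463) + 8.41] = ∠[8.1956 + j1.6112] = 11.12°
∠G(j0.463) = −11.12° = -11.12°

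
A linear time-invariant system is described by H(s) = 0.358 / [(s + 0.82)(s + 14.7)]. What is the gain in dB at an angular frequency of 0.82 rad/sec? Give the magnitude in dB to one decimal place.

|j0.82 + 0.82| = √(0.82² + 0.82²) = 1.16
|j0.82 + 14.7| = √(0.82² + 14.7²) = 14.72
|H(j0.82)| = 0.358 / (1.16 × 14.72) = 0.020968
20 log₁₀(0.020968) = -33.57 dB

-33.6 dB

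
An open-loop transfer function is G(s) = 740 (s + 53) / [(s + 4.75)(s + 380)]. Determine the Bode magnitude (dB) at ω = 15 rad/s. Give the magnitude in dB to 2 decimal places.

16.67 dB

|j15 + 53| = √(15² + 53²) = 55.08
|j15 + 4.75| = √(15² + 4.75²) = 15.73
|j15 + 380| = √(15² + 380²) = 380.3
|G(j15)| = 740 × 55.08 / (15.73 × 380.3) = 6.812
20 log₁₀(6.812) = 16.666 dB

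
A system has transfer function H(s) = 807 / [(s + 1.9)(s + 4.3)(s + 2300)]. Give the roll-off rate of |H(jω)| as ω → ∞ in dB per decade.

-60 dB/decade

With 0 zeros and 3 poles, the high-frequency asymptotic slope is 20 × (0 − 3) = -60 dB/decade.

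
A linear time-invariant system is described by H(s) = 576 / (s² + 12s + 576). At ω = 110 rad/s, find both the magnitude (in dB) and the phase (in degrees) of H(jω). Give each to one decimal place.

|H| = -26.1 dB, ∠H = -173.5°

|(j110)² + 12(j110) + 576| = |-11524 + j1320| = 1.16e+04
|H(j110)| = 576 / 1.16e+04 = 0.049658
20 log₁₀(0.049658) = -26.08 dB
∠[(j110)² + 12(j110) + 576] = ∠[-11524 + j1320] = 173.47°
∠H(j110) = −173.47° = -173.47°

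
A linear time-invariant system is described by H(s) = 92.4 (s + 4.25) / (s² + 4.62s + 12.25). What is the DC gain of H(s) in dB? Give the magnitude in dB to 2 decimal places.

30.12 dB

H(0) = 92.4 × 4.25 / 12.25 = 32.057
20 log₁₀(32.057) = 30.118 dB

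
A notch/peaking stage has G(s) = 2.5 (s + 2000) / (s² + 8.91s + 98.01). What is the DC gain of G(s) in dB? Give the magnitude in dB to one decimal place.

34.2 dB

G(0) = 2.5 × 2000 / 98.01 = 51.015
20 log₁₀(51.015) = 34.15 dB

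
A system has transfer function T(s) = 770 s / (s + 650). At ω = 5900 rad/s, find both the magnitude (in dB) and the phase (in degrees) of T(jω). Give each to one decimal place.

|T| = 57.7 dB, ∠T = 6.3°

|j5900| = 5900
|j5900 + 650| = √(5900² + 650²) = 5936
|T(j5900)| = 770 × 5900 / 5936 = 765.37
20 log₁₀(765.37) = 57.68 dB
∠(j5900) = 90.00°
∠(j5900 + 650) = arctan(5900/650) = 83.71°
∠T(j5900) = 90.00° − 83.71° = 6.29°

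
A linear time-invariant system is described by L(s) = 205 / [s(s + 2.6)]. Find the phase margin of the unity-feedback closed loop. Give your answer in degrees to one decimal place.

10.4°

Gain crossover: |L(jω)| = 1 at ω ≈ 14.2 rad/sec.
∠L(j14.2) = −90° − arctan(14.2/2.6) ≈ -169.62°
PM = 180° + (-169.62°) = 10.38°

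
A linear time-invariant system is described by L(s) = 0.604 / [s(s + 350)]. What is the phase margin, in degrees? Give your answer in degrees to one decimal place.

Gain crossover: |L(jω)| = 1 at ω ≈ 0.00173 rad/sec.
∠L(j0.00173) = −90° − arctan(0.00173/350) ≈ -90.00°
PM = 180° + (-90.00°) = 90.00°

90.0°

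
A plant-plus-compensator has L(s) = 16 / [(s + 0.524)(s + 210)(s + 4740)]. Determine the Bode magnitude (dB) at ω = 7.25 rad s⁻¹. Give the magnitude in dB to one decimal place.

|j7.25 + 0.524| = √(7.25² + 0.524²) = 7.269
|j7.25 + 210| = √(7.25² + 210²) = 210.1
|j7.25 + 4740| = √(7.25² + 4740²) = 4740
|L(j7.25)| = 16 / (7.269 × 210.1 × 4740) = 2.21e-06
20 log₁₀(2.21e-06) = -113.11 dB

-113.1 dB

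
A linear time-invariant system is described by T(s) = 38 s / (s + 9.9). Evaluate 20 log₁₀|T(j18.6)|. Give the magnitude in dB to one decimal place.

|j18.6| = 18.6
|j18.6 + 9.9| = √(18.6² + 9.9²) = 21.07
|T(j18.6)| = 38 × 18.6 / 21.07 = 33.544
20 log₁₀(33.544) = 30.51 dB

30.5 dB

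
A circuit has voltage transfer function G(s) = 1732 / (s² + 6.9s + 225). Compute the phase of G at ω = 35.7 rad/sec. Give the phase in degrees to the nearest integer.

-167°

∠[(j35.7)² + 6.9(j35.7) + 225] = ∠[-1049.5 + j246.33] = 166.79°
∠G(j35.7) = −166.79° = -166.79°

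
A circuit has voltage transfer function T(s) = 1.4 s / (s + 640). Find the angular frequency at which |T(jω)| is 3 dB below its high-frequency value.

640 rad/s

For a single-pole high-pass, the −3 dB point is at the pole: ω = 640 rad/s.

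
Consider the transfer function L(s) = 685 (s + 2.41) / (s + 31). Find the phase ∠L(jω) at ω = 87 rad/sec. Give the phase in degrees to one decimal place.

18.0°

∠(j87 + 2.41) = arctan(87/2.41) = 88.41°
∠(j87 + 31) = arctan(87/31) = 70.39°
∠L(j87) = 88.41° − 70.39° = 18.03°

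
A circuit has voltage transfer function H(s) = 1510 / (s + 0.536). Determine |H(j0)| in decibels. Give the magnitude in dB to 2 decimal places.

H(0) = 1510 / 0.536 = 2817.2
20 log₁₀(2817.2) = 68.996 dB

69.00 dB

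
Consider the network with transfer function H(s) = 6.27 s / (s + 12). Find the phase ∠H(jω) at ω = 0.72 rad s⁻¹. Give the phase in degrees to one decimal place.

86.6 deg

∠(j0.72) = 90.00°
∠(j0.72 + 12) = arctan(0.72/12) = 3.43°
∠H(j0.72) = 90.00° − 3.43° = 86.57°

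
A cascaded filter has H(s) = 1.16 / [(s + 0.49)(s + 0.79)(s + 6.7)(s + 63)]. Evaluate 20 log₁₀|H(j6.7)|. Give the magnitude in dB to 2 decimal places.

-87.40 dB

|j6.7 + 0.49| = √(6.7² + 0.49²) = 6.718
|j6.7 + 0.79| = √(6.7² + 0.79²) = 6.746
|j6.7 + 6.7| = √(6.7² + 6.7²) = 9.475
|j6.7 + 63| = √(6.7² + 63²) = 63.36
|H(j6.7)| = 1.16 / (6.718 × 6.746 × 9.475 × 63.36) = 4.2636e-05
20 log₁₀(4.2636e-05) = -87.404 dB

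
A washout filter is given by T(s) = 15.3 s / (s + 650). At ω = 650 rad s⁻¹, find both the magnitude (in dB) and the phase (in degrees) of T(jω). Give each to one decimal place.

|j650| = 650
|j650 + 650| = √(650² + 650²) = 919.2
|T(j650)| = 15.3 × 650 / 919.2 = 10.819
20 log₁₀(10.819) = 20.68 dB
∠(j650) = 90.00°
∠(j650 + 650) = arctan(650/650) = 45.00°
∠T(j650) = 90.00° − 45.00° = 45.00°

|T| = 20.7 dB, ∠T = 45.0°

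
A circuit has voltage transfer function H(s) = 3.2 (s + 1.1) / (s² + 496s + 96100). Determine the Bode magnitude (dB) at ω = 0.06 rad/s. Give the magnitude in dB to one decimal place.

|j0.06 + 1.1| = √(0.06² + 1.1²) = 1.102
|(j0.06)² + 496(j0.06) + 96100| = |96100 + j29.76| = 9.61e+04
|H(j0.06)| = 3.2 × 1.102 / 9.61e+04 = 3.6683e-05
20 log₁₀(3.6683e-05) = -88.71 dB

-88.7 dB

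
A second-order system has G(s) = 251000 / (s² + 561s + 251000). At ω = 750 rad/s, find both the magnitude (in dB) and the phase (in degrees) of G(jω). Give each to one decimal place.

|G| = -6.4 dB, ∠G = -126.5 deg

|(j750)² + 561(j750) + 251000| = |-3.115e+05 + j4.2075e+05| = 5.235e+05
|G(j750)| = 251000 / 5.235e+05 = 0.47946
20 log₁₀(0.47946) = -6.39 dB
∠[(j750)² + 561(j750) + 251000] = ∠[-3.115e+05 + j4.2075e+05] = 126.51°
∠G(j750) = −126.51° = -126.51°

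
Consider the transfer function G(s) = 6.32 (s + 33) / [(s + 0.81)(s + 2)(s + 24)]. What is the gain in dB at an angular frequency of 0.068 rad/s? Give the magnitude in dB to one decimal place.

14.6 dB

|j0.068 + 33| = √(0.068² + 33²) = 33
|j0.068 + 0.81| = √(0.068² + 0.81²) = 0.8128
|j0.068 + 2| = √(0.068² + 2²) = 2.001
|j0.068 + 24| = √(0.068² + 24²) = 24
|G(j0.068)| = 6.32 × 33 / (0.8128 × 2.001 × 24) = 5.3423
20 log₁₀(5.3423) = 14.55 dB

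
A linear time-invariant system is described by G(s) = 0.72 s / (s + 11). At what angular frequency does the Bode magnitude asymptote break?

11 rad/s

The single real pole at s = −11 gives a corner at ω = 11 rad/s.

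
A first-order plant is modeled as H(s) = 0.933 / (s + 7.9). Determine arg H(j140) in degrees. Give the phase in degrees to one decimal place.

∠(j140 + 7.9) = arctan(140/7.9) = 86.77°
∠H(j140) = −86.77° = -86.77°

-86.8°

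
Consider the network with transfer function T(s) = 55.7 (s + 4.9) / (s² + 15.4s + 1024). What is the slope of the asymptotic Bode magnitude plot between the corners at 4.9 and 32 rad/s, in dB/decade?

20 dB/decade

In this band the factors already past their corner are: zero at 4.9; net slope = 20 dB/decade.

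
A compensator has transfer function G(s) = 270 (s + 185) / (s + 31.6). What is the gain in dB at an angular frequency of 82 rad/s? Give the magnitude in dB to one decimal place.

55.9 dB

|j82 + 185| = √(82² + 185²) = 202.4
|j82 + 31.6| = √(82² + 31.6²) = 87.88
|G(j82)| = 270 × 202.4 / 87.88 = 621.73
20 log₁₀(621.73) = 55.87 dB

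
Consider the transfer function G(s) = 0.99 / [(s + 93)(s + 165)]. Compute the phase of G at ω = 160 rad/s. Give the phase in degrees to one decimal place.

∠(j160 + 93) = arctan(160/93) = 59.83°
∠(j160 + 165) = arctan(160/165) = 44.12°
∠G(j160) = − (59.83° + 44.12°) = -103.95°

-104.0°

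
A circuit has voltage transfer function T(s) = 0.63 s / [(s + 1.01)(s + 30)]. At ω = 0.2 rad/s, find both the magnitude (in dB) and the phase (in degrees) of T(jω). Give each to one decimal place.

|T| = -47.8 dB, ∠T = 78.4°

|j0.2| = 0.2
|j0.2 + 1.01| = √(0.2² + 1.01²) = 1.03
|j0.2 + 30| = √(0.2² + 30²) = 30
|T(j0.2)| = 0.63 × 0.2 / (1.03 × 30) = 0.0040791
20 log₁₀(0.0040791) = -47.79 dB
∠(j0.2) = 90.00°
∠(j0.2 + 1.01) = arctan(0.2/1.01) = 11.20°
∠(j0.2 + 30) = arctan(0.2/30) = 0.38°
∠T(j0.2) = 90.00° − (11.20° + 0.38°) = 78.42°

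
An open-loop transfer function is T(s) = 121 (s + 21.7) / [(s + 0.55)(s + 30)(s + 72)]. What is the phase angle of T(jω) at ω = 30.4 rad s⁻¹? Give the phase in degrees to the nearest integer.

-103°

∠(j30.4 + 21.7) = arctan(30.4/21.7) = 54.48°
∠(j30.4 + 0.55) = arctan(30.4/0.55) = 88.96°
∠(j30.4 + 30) = arctan(30.4/30) = 45.38°
∠(j30.4 + 72) = arctan(30.4/72) = 22.89°
∠T(j30.4) = 54.48° − (88.96° + 45.38° + 22.89°) = -102.75°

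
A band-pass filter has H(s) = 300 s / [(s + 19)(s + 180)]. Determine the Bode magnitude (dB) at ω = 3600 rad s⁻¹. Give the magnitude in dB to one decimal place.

-21.6 dB

|j3600| = 3600
|j3600 + 19| = √(3600² + 19²) = 3600
|j3600 + 180| = √(3600² + 180²) = 3604
|H(j3600)| = 300 × 3600 / (3600 × 3604) = 0.083228
20 log₁₀(0.083228) = -21.59 dB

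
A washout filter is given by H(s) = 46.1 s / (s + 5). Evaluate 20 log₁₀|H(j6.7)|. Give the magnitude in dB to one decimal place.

|j6.7| = 6.7
|j6.7 + 5| = √(6.7² + 5²) = 8.36
|H(j6.7)| = 46.1 × 6.7 / 8.36 = 36.946
20 log₁₀(36.946) = 31.35 dB

31.4 dB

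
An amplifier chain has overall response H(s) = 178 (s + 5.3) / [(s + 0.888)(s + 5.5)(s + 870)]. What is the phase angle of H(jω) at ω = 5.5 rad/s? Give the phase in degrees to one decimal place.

-80.1°

∠(j5.5 + 5.3) = arctan(5.5/5.3) = 46.06°
∠(j5.5 + 0.888) = arctan(5.5/0.888) = 80.83°
∠(j5.5 + 5.5) = arctan(5.5/5.5) = 45.00°
∠(j5.5 + 870) = arctan(5.5/870) = 0.36°
∠H(j5.5) = 46.06° − (80.83° + 45.00° + 0.36°) = -80.13°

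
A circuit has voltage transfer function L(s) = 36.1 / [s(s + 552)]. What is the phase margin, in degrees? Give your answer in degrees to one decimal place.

90.0°

Gain crossover: |L(jω)| = 1 at ω ≈ 0.0654 rad/sec.
∠L(j0.0654) = −90° − arctan(0.0654/552) ≈ -90.01°
PM = 180° + (-90.01°) = 89.99°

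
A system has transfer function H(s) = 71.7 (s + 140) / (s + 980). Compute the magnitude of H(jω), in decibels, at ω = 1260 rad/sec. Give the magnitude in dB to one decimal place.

|j1260 + 140| = √(1260² + 140²) = 1268
|j1260 + 980| = √(1260² + 980²) = 1596
|H(j1260)| = 71.7 × 1268 / 1596 = 56.945
20 log₁₀(56.945) = 35.11 dB

35.1 dB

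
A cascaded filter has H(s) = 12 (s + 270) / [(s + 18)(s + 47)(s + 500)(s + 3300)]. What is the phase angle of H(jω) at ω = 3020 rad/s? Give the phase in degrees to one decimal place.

-216.9°

∠(j3020 + 270) = arctan(3020/270) = 84.89°
∠(j3020 + 18) = arctan(3020/18) = 89.66°
∠(j3020 + 47) = arctan(3020/47) = 89.11°
∠(j3020 + 500) = arctan(3020/500) = 80.60°
∠(j3020 + 3300) = arctan(3020/3300) = 42.46°
∠H(j3020) = 84.89° − (89.66° + 89.11° + 80.60° + 42.46°) = -216.94°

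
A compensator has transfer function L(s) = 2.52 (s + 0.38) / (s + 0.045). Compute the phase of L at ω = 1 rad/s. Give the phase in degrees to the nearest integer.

-18°

∠(j1 + 0.38) = arctan(1/0.38) = 69.19°
∠(j1 + 0.045) = arctan(1/0.045) = 87.42°
∠L(j1) = 69.19° − 87.42° = -18.23°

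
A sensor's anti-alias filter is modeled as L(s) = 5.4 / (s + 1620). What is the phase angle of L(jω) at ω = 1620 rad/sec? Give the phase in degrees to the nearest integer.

∠(j1620 + 1620) = arctan(1620/1620) = 45.00°
∠L(j1620) = −45.00° = -45.00°

-45°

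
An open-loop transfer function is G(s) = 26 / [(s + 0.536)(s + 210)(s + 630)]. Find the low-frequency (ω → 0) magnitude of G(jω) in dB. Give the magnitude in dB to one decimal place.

-68.7 dB

G(0) = 26 / (0.536 × 210 × 630) = 0.00036665
20 log₁₀(0.00036665) = -68.72 dB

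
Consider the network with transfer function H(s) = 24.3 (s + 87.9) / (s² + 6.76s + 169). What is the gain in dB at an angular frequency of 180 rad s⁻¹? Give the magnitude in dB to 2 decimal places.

|j180 + 87.9| = √(180² + 87.9²) = 200.3
|(j180)² + 6.76(j180) + 169| = |-32231 + j1216.8| = 3.225e+04
|H(j180)| = 24.3 × 200.3 / 3.225e+04 = 0.15092
20 log₁₀(0.15092) = -16.425 dB

-16.43 dB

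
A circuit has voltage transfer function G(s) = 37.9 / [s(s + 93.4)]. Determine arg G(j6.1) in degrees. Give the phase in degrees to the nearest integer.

-94°

∠(j6.1 + 93.4) = arctan(6.1/93.4) = 3.74°
∠(j6.1) = 90.00°
∠G(j6.1) = − (3.74° + 90.00°) = -93.74°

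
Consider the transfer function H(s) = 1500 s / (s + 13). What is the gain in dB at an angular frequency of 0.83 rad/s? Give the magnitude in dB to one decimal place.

39.6 dB

|j0.83| = 0.83
|j0.83 + 13| = √(0.83² + 13²) = 13.03
|H(j0.83)| = 1500 × 0.83 / 13.03 = 95.575
20 log₁₀(95.575) = 39.61 dB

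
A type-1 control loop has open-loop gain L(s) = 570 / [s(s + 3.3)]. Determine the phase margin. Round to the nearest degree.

8°

Gain crossover: |L(jω)| = 1 at ω ≈ 23.8 rad s⁻¹.
∠L(j23.8) = −90° − arctan(23.8/3.3) ≈ -172.09°
PM = 180° + (-172.09°) = 7.91°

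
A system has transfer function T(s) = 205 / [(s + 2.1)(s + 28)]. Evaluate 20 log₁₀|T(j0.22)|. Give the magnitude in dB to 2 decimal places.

10.80 dB

|j0.22 + 2.1| = √(0.22² + 2.1²) = 2.111
|j0.22 + 28| = √(0.22² + 28²) = 28
|T(j0.22)| = 205 / (2.111 × 28) = 3.4673
20 log₁₀(3.4673) = 10.800 dB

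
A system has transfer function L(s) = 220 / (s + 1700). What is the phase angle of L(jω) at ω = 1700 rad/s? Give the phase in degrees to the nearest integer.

∠(j1700 + 1700) = arctan(1700/1700) = 45.00°
∠L(j1700) = −45.00° = -45.00°

-45°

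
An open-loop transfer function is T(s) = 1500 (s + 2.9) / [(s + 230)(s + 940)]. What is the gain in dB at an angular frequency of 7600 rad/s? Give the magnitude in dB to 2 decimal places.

|j7600 + 2.9| = √(7600² + 2.9²) = 7600
|j7600 + 230| = √(7600² + 230²) = 7603
|j7600 + 940| = √(7600² + 940²) = 7658
|T(j7600)| = 1500 × 7600 / (7603 × 7658) = 0.19579
20 log₁₀(0.19579) = -14.164 dB

-14.16 dB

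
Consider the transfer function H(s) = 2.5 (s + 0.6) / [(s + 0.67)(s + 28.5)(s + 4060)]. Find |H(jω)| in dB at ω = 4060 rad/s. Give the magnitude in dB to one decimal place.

|j4060 + 0.6| = √(4060² + 0.6²) = 4060
|j4060 + 0.67| = √(4060² + 0.67²) = 4060
|j4060 + 28.5| = √(4060² + 28.5²) = 4060
|j4060 + 4060| = √(4060² + 4060²) = 5742
|H(j4060)| = 2.5 × 4060 / (4060 × 4060 × 5742) = 1.0724e-07
20 log₁₀(1.0724e-07) = -139.39 dB

-139.4 dB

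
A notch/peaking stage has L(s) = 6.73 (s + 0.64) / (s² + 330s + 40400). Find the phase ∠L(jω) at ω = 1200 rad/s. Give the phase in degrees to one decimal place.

∠(j1200 + 0.64) = arctan(1200/0.64) = 89.97°
∠[(j1200)² + 330(j1200) + 40400] = ∠[-1.3996e+06 + j3.96e+05] = 164.20°
∠L(j1200) = 89.97° − 164.20° = -74.23°

-74.2 deg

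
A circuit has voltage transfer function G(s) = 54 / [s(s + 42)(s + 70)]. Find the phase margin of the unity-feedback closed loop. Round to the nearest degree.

Gain crossover: |G(jω)| = 1 at ω ≈ 0.0184 rad s⁻¹.
∠G(j0.0184) = −90° − arctan(0.0184/42) − arctan(0.0184/70) ≈ -90.04°
PM = 180° + (-90.04°) = 89.96°

90°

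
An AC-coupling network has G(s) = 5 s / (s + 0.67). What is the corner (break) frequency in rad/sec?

The single real pole at s = −0.67 gives a corner at ω = 0.67 rad/sec.

0.67 rad/sec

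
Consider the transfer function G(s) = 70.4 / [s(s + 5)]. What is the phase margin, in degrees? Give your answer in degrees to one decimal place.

33.1°

Gain crossover: |G(jω)| = 1 at ω ≈ 7.68 rad/sec.
∠G(j7.68) = −90° − arctan(7.68/5) ≈ -146.94°
PM = 180° + (-146.94°) = 33.06°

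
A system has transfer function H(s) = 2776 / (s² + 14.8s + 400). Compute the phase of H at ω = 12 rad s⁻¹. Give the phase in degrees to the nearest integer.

∠[(j12)² + 14.8(j12) + 400] = ∠[256 + j177.6] = 34.75°
∠H(j12) = −34.75° = -34.75°

-35°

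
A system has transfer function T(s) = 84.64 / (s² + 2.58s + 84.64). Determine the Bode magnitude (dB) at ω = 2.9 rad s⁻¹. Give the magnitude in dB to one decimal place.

|(j2.9)² + 2.58(j2.9) + 84.64| = |76.23 + j7.482| = 76.6
|T(j2.9)| = 84.64 / 76.6 = 1.105
20 log₁₀(1.105) = 0.87 dB

0.9 dB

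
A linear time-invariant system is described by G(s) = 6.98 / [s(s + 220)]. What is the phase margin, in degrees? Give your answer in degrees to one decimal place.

90.0°

Gain crossover: |G(jω)| = 1 at ω ≈ 0.0317 rad/s.
∠G(j0.0317) = −90° − arctan(0.0317/220) ≈ -90.01°
PM = 180° + (-90.01°) = 89.99°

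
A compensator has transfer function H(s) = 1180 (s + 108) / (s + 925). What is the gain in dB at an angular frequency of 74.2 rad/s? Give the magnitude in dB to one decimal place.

|j74.2 + 108| = √(74.2² + 108²) = 131
|j74.2 + 925| = √(74.2² + 925²) = 928
|H(j74.2)| = 1180 × 131 / 928 = 166.62
20 log₁₀(166.62) = 44.43 dB

44.4 dB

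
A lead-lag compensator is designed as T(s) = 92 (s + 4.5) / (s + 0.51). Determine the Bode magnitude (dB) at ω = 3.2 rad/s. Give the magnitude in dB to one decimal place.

43.9 dB

|j3.2 + 4.5| = √(3.2² + 4.5²) = 5.522
|j3.2 + 0.51| = √(3.2² + 0.51²) = 3.24
|T(j3.2)| = 92 × 5.522 / 3.24 = 156.77
20 log₁₀(156.77) = 43.91 dB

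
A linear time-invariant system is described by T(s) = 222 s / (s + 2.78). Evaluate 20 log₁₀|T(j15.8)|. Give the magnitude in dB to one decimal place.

|j15.8| = 15.8
|j15.8 + 2.78| = √(15.8² + 2.78²) = 16.04
|T(j15.8)| = 222 × 15.8 / 16.04 = 218.64
20 log₁₀(218.64) = 46.79 dB

46.8 dB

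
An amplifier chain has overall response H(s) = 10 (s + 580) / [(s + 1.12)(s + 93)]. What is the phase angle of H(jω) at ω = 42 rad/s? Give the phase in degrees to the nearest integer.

∠(j42 + 580) = arctan(42/580) = 4.14°
∠(j42 + 1.12) = arctan(42/1.12) = 88.47°
∠(j42 + 93) = arctan(42/93) = 24.30°
∠H(j42) = 4.14° − (88.47° + 24.30°) = -108.64°

-109°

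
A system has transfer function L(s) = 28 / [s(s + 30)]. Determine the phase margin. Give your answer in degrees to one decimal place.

88.2 deg

Gain crossover: |L(jω)| = 1 at ω ≈ 0.933 rad/s.
∠L(j0.933) = −90° − arctan(0.933/30) ≈ -91.78°
PM = 180° + (-91.78°) = 88.22°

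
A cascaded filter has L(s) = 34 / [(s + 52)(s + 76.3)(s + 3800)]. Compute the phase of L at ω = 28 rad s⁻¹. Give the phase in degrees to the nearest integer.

-49°

∠(j28 + 52) = arctan(28/52) = 28.30°
∠(j28 + 76.3) = arctan(28/76.3) = 20.15°
∠(j28 + 3800) = arctan(28/3800) = 0.42°
∠L(j28) = − (28.30° + 20.15° + 0.42°) = -48.87°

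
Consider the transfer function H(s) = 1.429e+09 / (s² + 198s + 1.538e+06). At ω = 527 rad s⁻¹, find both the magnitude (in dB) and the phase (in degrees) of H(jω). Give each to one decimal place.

|H| = 61.1 dB, ∠H = -4.7°

|(j527)² + 198(j527) + 1.538e+06| = |1.2603e+06 + j1.0435e+05| = 1.265e+06
|H(j527)| = 1.429e+09 / 1.265e+06 = 1130
20 log₁₀(1130) = 61.06 dB
∠[(j527)² + 198(j527) + 1.538e+06] = ∠[1.2603e+06 + j1.0435e+05] = 4.73°
∠H(j527) = −4.73° = -4.73°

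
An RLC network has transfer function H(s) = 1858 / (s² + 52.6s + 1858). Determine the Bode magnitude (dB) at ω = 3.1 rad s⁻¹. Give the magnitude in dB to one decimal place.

|(j3.1)² + 52.6(j3.1) + 1858| = |1848.4 + j163.06| = 1856
|H(j3.1)| = 1858 / 1856 = 1.0013
20 log₁₀(1.0013) = 0.01 dB

0.0 dB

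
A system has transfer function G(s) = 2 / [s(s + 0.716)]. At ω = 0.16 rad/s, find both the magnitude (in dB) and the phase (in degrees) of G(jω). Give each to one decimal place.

|j0.16 + 0.716| = √(0.16² + 0.716²) = 0.7337
|j0.16| = 0.16
|G(j0.16)| = 2 / (0.7337 × 0.16) = 17.038
20 log₁₀(17.038) = 24.63 dB
∠(j0.16 + 0.716) = arctan(0.16/0.716) = 12.60°
∠(j0.16) = 90.00°
∠G(j0.16) = − (12.60° + 90.00°) = -102.60°

|G| = 24.6 dB, ∠G = -102.6°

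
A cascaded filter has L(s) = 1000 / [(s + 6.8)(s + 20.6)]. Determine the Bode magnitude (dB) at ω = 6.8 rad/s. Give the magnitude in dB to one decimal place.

13.6 dB

|j6.8 + 6.8| = √(6.8² + 6.8²) = 9.617
|j6.8 + 20.6| = √(6.8² + 20.6²) = 21.69
|L(j6.8)| = 1000 / (9.617 × 21.69) = 4.7935
20 log₁₀(4.7935) = 13.61 dB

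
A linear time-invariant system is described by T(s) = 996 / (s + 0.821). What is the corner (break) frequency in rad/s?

The single real pole at s = −0.821 gives a corner at ω = 0.821 rad/s.

0.821 rad/s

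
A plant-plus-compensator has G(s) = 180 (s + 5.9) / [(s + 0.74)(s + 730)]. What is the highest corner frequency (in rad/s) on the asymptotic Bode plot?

730 rad/s

Break frequencies occur at each pole and zero magnitude: 0.74 rad/s, 5.9 rad/s, 730 rad/s.
The highest is 730 rad/s.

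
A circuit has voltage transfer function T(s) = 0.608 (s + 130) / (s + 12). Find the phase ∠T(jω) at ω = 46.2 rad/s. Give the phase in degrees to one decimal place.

-55.9°

∠(j46.2 + 130) = arctan(46.2/130) = 19.56°
∠(j46.2 + 12) = arctan(46.2/12) = 75.44°
∠T(j46.2) = 19.56° − 75.44° = -55.88°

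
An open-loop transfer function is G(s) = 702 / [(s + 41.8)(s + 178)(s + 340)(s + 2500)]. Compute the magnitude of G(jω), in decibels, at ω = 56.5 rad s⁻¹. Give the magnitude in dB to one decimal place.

-144.1 dB

|j56.5 + 41.8| = √(56.5² + 41.8²) = 70.28
|j56.5 + 178| = √(56.5² + 178²) = 186.8
|j56.5 + 340| = √(56.5² + 340²) = 344.7
|j56.5 + 2500| = √(56.5² + 2500²) = 2501
|G(j56.5)| = 702 / (70.28 × 186.8 × 344.7 × 2501) = 6.2056e-08
20 log₁₀(6.2056e-08) = -144.14 dB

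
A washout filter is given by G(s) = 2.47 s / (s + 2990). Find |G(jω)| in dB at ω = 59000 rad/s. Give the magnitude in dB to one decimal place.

|j59000| = 5.9e+04
|j59000 + 2990| = √(59000² + 2990²) = 5.908e+04
|G(j59000)| = 2.47 × 5.9e+04 / 5.908e+04 = 2.4668
20 log₁₀(2.4668) = 7.84 dB

7.8 dB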